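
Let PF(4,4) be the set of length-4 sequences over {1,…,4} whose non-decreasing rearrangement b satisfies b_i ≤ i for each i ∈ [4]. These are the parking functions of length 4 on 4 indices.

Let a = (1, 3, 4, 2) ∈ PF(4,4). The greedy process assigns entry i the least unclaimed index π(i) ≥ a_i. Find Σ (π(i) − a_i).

0

Σπ = 4·5/2 = 10 (π permutes [4]); Σa = 1+3+4+2 = 10; disp = 10−10 = 0.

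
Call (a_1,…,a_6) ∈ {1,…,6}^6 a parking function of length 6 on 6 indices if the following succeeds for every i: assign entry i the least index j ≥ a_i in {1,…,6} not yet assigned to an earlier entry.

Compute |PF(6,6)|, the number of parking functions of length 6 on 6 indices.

16807

#PF = 1·7^5 = 1·16807 = 16807 (Pollak)
Example (3,3,5,1,1,1) → sorted (1,1,1,3,3,5): b_i ≤ i ∀i, a PF.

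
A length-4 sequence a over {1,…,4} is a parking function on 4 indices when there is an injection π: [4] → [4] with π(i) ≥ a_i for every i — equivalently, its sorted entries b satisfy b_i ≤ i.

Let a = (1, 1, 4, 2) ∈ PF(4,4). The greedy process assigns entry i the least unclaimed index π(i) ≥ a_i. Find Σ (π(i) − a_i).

Σπ = 10 ({1..4} each once); Σa = 1+1+4+2 = 8; disp = 10−8 = 2.

2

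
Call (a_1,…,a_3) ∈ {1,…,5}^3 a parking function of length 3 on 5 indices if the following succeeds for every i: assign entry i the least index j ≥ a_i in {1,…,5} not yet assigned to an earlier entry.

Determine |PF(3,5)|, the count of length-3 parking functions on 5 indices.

108

Count = (5+1−3)·(5+1)^{3−1} = 3 · 36 = 108 (Konheim–Weiss)
Example (1,5,1) → sorted (1,1,5): b_i ≤ 2+i ∀i, a PF.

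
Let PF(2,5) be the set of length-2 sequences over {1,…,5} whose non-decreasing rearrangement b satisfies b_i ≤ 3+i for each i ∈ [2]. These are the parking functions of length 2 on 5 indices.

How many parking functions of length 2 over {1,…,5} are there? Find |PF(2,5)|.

24

|PF| = 4·6^1 = 4×6 = 24 (Pollak)
E.g. (1,3) → sorted (1,3): b_i ≤ 3+i ∀i, a PF.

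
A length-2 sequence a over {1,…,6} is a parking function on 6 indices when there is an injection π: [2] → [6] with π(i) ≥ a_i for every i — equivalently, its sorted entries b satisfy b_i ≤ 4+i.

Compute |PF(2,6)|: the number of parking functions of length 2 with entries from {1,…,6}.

35

|PF| = (6+1−2)·(6+1)^{2−1} = 5·7 = 35 [KW]
Example (5,2) → sorted (2,5): b_i ≤ 4+i ∀i, a PF.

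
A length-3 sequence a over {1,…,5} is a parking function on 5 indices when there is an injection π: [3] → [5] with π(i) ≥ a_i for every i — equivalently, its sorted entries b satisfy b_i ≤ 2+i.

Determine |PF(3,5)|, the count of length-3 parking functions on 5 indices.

|PF(3,5)| = 3·6^2 = 3 · 36 = 108
Check (1,1,3) → sorted (1,1,3): b_i ≤ 2+i ∀i, a PF.

108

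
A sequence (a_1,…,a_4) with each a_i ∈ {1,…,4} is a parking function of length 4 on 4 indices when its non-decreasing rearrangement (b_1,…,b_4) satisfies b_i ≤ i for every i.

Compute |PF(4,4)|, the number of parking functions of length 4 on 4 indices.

Count = (4+1−4)·(4+1)^{4−1} = 1·125 = 125
Check (3,1,1,3) → sorted (1,1,3,3): b_i ≤ i ∀i, a PF.

125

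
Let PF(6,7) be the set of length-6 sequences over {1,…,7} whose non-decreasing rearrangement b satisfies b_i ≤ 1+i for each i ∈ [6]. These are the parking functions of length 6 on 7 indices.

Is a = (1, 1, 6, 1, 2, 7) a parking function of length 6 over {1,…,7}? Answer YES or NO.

YES

Rearranged: b = (1, 1, 1, 2, 6, 7).
  b_1=1 ≤ 2
  b_2=1 ≤ 3
  b_3=1 ≤ 4
  b_4=2 ≤ 5
  b_5=6 ≤ 6
  b_6=7 ≤ 7
All bounds hold ⇒ YES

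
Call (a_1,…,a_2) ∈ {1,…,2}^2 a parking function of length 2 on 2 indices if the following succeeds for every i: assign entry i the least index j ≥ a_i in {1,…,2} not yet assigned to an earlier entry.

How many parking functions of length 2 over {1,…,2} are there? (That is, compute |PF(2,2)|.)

|PF| = 1·3^1 = 1 · 3 = 3 [KW]
Example (2,1) → sorted (1,2): b_i ≤ i ∀i, a PF.

3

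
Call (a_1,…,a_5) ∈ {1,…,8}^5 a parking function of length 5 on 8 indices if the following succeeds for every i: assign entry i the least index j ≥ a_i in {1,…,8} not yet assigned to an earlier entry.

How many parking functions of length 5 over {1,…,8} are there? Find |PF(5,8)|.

26244

|PF| = (9−5)·9^(5−1) = 4·6561 = 26244 [KW]
E.g. (3,1,3,6,5) → sorted (1,3,3,5,6): b_i ≤ 3+i ∀i, a PF.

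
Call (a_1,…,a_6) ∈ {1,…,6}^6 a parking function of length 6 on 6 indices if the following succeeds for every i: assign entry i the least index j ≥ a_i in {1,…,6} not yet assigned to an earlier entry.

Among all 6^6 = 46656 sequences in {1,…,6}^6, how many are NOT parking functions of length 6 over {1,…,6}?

#PF = (7−6)·7^(6−1) = 1 · 16807 = 16807
One tuple (3,2,6,6,2,3) → sorted (2,2,3,3,6,6): b_1=2>1, not a PF.
So 46656 − 16807 = 29849 fail.

29849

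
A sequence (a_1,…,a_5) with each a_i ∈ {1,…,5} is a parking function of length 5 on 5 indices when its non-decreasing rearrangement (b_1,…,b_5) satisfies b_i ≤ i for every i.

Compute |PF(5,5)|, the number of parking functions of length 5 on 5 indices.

1296

Count = 1·6^4 = 1·1296 = 1296
Example (3,3,1,1,3) → sorted (1,1,3,3,3): b_i ≤ i ∀i, a PF.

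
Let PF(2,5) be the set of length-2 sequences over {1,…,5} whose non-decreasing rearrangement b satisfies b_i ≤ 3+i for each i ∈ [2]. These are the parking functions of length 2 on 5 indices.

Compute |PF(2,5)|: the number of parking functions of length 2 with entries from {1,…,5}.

24

#PF = (5+1−2)·(5+1)^{2−1} = 4 · 6 = 24 (Pollak)
One tuple (3,2) → sorted (2,3): b_i ≤ 3+i ∀i, a PF.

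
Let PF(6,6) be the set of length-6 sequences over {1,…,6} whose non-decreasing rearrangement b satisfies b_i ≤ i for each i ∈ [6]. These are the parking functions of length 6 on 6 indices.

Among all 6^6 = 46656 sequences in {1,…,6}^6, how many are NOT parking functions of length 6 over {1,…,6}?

29849

Count = (6−6+1)·(6+1)^(6−1) = 1 · 16807 = 16807
One tuple (3,2,4,5,3,5) → sorted (2,3,3,4,5,5): b_1=2>1, not a PF.
Total 46656; non-PF = 46656−16807 = 29849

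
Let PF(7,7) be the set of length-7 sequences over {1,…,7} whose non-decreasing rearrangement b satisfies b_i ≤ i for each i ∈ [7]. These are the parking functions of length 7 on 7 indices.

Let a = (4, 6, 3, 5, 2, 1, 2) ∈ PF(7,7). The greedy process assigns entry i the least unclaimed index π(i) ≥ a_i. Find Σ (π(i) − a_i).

Σπ = 7·8/2 = 28 (π permutes [7]); Σa = 4+6+3+5+2+1+2 = 23; disp = 28−23 = 5.

5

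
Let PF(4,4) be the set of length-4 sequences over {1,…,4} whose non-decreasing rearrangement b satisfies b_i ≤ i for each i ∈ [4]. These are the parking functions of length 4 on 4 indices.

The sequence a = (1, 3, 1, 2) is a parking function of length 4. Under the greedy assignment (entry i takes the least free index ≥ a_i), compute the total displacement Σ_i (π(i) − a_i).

Σπ(i) = 1+…+4 = 10; Σa = 1+3+1+2 = 7; disp = 10−7 = 3.

3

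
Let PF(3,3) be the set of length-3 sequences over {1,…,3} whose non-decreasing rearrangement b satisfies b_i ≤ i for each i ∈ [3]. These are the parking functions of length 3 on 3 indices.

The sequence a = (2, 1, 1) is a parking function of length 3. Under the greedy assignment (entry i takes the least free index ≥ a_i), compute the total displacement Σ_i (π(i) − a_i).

Σπ = 3·4/2 = 6 (π permutes [3]); Σa = 2+1+1 = 4; disp = 6−4 = 2.

2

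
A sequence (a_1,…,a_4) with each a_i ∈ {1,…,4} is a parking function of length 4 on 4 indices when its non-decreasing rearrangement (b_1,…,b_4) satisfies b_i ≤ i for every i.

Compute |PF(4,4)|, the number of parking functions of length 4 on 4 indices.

|PF(4,4)| = (5−4)·5^(4−1) = 1·125 = 125 (Konheim–Weiss)
Check (1,3,4,1) → sorted (1,1,3,4): b_i ≤ i ∀i, a PF.

125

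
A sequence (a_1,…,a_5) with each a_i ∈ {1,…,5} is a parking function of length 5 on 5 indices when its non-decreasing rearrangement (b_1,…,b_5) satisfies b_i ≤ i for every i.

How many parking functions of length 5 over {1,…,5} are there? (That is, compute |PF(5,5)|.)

1296

|PF| = (6−5)·6^(5−1) = 1 · 1296 = 1296 (Konheim–Weiss)
One tuple (1,4,3,3,2) → sorted (1,2,3,3,4): b_i ≤ i ∀i, a PF.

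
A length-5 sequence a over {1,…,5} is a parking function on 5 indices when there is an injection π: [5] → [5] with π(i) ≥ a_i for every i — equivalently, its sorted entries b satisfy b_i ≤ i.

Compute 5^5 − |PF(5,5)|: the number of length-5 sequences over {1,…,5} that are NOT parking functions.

|PF| = (6−5)·6^(5−1) = 1·1296 = 1296
Example (5,5,3,4,3) → sorted (3,3,4,5,5): b_1=3>1, not a PF.
5^5 − 1296 = 3125 − 1296 = 1829

1829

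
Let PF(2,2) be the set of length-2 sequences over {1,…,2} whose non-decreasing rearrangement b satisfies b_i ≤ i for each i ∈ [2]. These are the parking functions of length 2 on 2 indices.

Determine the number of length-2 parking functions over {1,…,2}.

3

Count = 1·3^1 = 1·3 = 3 (Pollak)
Example (1,2) → sorted (1,2): b_i ≤ i ∀i, a PF.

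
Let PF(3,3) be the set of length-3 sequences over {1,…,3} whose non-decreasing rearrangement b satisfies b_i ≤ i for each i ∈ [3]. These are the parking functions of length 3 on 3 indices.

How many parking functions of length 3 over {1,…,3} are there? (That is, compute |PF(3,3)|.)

|PF| = (3+1−3)·(3+1)^{3−1} = 1·16 = 16 (Pollak)
Check (1,3,1) → sorted (1,1,3): b_i ≤ i ∀i, a PF.

16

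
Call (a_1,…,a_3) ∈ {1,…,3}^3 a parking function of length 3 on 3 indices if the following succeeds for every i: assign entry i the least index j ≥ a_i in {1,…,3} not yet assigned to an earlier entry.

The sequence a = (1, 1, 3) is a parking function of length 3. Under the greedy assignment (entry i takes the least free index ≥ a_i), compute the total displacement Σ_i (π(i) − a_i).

Σπ(i) = 1+…+3 = 6; Σa = 1+1+3 = 5; disp = 6−5 = 1.

1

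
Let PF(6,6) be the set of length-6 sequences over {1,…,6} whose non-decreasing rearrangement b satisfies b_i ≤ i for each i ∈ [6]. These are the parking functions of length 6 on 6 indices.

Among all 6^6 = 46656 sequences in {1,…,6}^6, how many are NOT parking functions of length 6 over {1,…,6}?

29849

|PF(6,6)| = 1·7^5 = 1×16807 = 16807 (Konheim–Weiss)
One tuple (2,3,5,5,2,5) → sorted (2,2,3,5,5,5): b_1=2>1, not a PF.
Total 46656; non-PF = 46656−16807 = 29849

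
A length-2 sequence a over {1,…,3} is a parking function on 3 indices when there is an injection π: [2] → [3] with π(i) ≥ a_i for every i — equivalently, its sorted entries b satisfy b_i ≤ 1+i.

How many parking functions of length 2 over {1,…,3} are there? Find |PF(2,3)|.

|PF(2,3)| = (3−2+1)·(3+1)^(2−1) = 2×4 = 8 (Konheim–Weiss)
One tuple (1,1) → sorted (1,1): b_i ≤ 1+i ∀i, a PF.

8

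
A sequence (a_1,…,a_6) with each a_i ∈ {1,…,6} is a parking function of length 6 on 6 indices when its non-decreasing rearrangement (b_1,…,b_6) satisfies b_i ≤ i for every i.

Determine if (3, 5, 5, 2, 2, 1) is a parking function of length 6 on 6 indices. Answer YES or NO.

Rearranged: b = (1, 2, 2, 3, 5, 5).
  b_1=1 ≤ 1
  b_2=2 ≤ 2
  b_3=2 ≤ 3
  b_4=3 ≤ 4
  b_5=5 ≤ 5
  b_6=5 ≤ 6
All bounds hold ⇒ YES

YES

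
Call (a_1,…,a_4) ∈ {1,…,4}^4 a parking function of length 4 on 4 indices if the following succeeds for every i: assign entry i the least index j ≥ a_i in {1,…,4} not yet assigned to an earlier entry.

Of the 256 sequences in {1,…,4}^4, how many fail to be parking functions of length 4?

|PF(4,4)| = 1·5^3 = 1 · 125 = 125
Check (4,3,4,2) → sorted (2,3,4,4): b_1=2>1, not a PF.
4^4 − 125 = 256 − 125 = 131

131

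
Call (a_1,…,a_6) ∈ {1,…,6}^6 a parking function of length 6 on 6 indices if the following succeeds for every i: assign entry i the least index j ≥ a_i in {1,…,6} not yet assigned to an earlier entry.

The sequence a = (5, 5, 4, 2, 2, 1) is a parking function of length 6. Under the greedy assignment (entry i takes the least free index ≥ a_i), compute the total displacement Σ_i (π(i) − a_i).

Σπ(i) = 1+…+6 = 21; Σa = 5+5+4+2+2+1 = 19; disp = 21−19 = 2.

2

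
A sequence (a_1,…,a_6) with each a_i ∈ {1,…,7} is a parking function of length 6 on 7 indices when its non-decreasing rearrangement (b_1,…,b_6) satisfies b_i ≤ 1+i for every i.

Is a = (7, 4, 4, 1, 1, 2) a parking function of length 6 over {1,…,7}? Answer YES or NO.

YES

Rearranged: b = (1, 1, 2, 4, 4, 7).
  b_1=1 ≤ 2
  b_2=1 ≤ 3
  b_3=2 ≤ 4
  b_4=4 ≤ 5
  b_5=4 ≤ 6
  b_6=7 ≤ 7
All bounds hold ⇒ YES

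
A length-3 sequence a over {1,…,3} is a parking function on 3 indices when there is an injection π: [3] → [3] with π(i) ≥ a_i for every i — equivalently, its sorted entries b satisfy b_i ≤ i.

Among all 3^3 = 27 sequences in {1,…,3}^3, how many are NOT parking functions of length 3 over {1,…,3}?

Count = (3+1−3)·(3+1)^{3−1} = 1·16 = 16 [KW]
Example (2,3,3) → sorted (2,3,3): b_1=2>1, not a PF.
Total 27; non-PF = 27−16 = 11

11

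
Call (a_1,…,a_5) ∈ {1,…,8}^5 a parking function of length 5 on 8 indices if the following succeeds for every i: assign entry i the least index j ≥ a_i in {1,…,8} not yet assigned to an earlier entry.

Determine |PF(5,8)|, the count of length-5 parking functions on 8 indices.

26244

#PF = (8−5+1)·(8+1)^(5−1) = 4 · 6561 = 26244 [KW]
Check (3,7,6,3,8) → sorted (3,3,6,7,8): b_i ≤ 3+i ∀i, a PF.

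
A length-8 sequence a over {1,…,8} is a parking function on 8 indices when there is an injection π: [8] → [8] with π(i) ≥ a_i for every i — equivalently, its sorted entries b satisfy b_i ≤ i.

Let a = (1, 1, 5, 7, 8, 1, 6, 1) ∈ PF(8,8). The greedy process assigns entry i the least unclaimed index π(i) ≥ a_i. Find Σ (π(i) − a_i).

6

Σπ = 36 ({1..8} each once); Σa = 1+1+5+7+8+1+6+1 = 30; disp = 36−30 = 6.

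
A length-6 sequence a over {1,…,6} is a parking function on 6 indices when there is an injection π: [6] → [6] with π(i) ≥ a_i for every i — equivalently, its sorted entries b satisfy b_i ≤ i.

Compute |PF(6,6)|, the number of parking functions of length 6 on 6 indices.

16807

|PF(6,6)| = (7−6)·7^(6−1) = 1·16807 = 16807
One tuple (3,4,6,5,1,1) → sorted (1,1,3,4,5,6): b_i ≤ i ∀i, a PF.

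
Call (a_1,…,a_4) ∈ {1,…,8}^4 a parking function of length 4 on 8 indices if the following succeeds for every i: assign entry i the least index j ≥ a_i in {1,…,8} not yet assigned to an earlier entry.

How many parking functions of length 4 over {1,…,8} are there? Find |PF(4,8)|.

3645

Count = 5·9^3 = 5·729 = 3645 [KW]
E.g. (5,5,7,4) → sorted (4,5,5,7): b_i ≤ 4+i ∀i, a PF.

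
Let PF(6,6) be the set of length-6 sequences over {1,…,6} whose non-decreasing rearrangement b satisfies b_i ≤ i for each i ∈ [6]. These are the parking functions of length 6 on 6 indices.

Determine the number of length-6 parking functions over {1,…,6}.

16807

|PF(6,6)| = (7−6)·7^(6−1) = 1 · 16807 = 16807 [KW]
Example (5,6,1,3,1,1) → sorted (1,1,1,3,5,6): b_i ≤ i ∀i, a PF.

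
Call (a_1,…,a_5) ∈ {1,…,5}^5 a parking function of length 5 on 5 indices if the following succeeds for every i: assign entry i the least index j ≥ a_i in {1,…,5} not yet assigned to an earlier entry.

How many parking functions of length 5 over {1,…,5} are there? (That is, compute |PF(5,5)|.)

|PF(5,5)| = (5+1−5)·(5+1)^{5−1} = 1 · 1296 = 1296 (Pollak)
Example (2,4,5,1,2) → sorted (1,2,2,4,5): b_i ≤ i ∀i, a PF.

1296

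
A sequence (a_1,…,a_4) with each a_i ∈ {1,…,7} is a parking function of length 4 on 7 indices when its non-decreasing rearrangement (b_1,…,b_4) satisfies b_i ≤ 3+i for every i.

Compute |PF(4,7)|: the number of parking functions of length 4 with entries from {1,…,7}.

|PF(4,7)| = (7+1−4)·(7+1)^{4−1} = 4×512 = 2048
Check (4,1,6,1) → sorted (1,1,4,6): b_i ≤ 3+i ∀i, a PF.

2048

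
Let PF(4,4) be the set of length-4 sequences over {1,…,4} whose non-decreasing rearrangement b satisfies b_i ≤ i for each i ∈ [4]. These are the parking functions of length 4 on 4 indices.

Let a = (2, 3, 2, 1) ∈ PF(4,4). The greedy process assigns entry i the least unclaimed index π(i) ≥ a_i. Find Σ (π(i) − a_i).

2

Σπ = 4·5/2 = 10 (π permutes [4]); Σa = 2+3+2+1 = 8; disp = 10−8 = 2.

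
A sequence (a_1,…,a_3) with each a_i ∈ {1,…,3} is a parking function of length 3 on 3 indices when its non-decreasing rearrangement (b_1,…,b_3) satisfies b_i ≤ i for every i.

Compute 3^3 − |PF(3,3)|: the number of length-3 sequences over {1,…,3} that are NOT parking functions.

#PF = (4−3)·4^(3−1) = 1·16 = 16 (Konheim–Weiss)
E.g. (2,3,2) → sorted (2,2,3): b_1=2>1, not a PF.
3^3 − 16 = 27 − 16 = 11

11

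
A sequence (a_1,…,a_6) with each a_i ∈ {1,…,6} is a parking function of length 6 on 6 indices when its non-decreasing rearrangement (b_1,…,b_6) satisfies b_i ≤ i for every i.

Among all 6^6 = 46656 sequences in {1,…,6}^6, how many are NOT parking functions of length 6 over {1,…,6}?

|PF| = 1·7^5 = 1 · 16807 = 16807 [KW]
Check (3,4,2,5,5,2) → sorted (2,2,3,4,5,5): b_1=2>1, not a PF.
So 46656 − 16807 = 29849 fail.

29849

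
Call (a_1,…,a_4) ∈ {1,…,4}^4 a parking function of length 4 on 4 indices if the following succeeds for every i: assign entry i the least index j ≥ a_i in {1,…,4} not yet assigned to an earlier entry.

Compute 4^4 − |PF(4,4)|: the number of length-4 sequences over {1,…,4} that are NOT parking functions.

|PF| = 1·5^3 = 1×125 = 125 (Pollak)
One tuple (4,4,4,1) → sorted (1,4,4,4): b_2=4>2, not a PF.
4^4 − 125 = 256 − 125 = 131

131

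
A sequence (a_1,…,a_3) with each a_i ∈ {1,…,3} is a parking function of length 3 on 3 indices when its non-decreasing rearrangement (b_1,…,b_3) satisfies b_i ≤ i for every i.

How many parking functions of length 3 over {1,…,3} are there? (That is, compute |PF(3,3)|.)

16

Count = 1·4^2 = 1 · 16 = 16 [KW]
E.g. (3,1,1) → sorted (1,1,3): b_i ≤ i ∀i, a PF.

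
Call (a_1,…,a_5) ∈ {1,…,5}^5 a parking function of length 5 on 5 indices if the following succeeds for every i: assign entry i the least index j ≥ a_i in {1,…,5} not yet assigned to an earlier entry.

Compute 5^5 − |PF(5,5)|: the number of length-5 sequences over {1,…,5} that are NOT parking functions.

1829

|PF(5,5)| = (5−5+1)·(5+1)^(5−1) = 1×1296 = 1296 (Konheim–Weiss)
Check (3,2,3,2,5) → sorted (2,2,3,3,5): b_1=2>1, not a PF.
5^5 − 1296 = 3125 − 1296 = 1829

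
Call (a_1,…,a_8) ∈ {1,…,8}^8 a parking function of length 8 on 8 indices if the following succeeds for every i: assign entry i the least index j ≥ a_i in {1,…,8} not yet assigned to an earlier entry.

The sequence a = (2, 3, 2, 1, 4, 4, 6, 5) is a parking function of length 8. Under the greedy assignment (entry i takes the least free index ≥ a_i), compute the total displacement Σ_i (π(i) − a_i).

Σπ = 8·9/2 = 36 (π permutes [8]); Σa = 2+3+2+1+4+4+6+5 = 27; disp = 36−27 = 9.

9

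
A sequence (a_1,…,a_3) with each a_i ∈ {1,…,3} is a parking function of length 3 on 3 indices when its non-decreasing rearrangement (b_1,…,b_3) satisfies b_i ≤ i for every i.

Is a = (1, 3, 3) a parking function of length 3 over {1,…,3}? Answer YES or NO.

Order a: b = (1, 3, 3).
  b_1=1 ≤ 1
  b_2=3 > 2
  fails at i=2 ⇒ NO

NO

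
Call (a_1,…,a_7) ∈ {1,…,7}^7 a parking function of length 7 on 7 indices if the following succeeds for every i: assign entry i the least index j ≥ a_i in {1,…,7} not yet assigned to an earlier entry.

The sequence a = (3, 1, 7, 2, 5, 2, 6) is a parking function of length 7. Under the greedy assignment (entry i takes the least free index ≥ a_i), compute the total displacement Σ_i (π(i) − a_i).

Σπ(i) = 1+…+7 = 28; Σa = 3+1+7+2+5+2+6 = 26; disp = 28−26 = 2.

2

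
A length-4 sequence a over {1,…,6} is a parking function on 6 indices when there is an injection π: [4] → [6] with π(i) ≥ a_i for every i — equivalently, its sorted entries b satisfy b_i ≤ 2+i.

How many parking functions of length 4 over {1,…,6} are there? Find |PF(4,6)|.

1029

|PF(4,6)| = 3·7^3 = 3×343 = 1029 (Pollak)
Check (5,2,2,3) → sorted (2,2,3,5): b_i ≤ 2+i ∀i, a PF.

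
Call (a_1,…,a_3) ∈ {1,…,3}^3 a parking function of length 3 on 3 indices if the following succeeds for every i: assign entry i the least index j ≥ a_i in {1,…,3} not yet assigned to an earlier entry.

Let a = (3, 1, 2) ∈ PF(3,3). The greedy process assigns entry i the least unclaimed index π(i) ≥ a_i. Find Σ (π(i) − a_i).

0

Σπ = 3·4/2 = 6 (π permutes [3]); Σa = 3+1+2 = 6; disp = 6−6 = 0.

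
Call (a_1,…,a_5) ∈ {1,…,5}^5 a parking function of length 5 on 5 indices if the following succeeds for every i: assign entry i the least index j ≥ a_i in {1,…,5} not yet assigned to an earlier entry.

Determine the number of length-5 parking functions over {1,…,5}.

|PF(5,5)| = 1·6^4 = 1·1296 = 1296 [KW]
E.g. (3,2,1,4,5) → sorted (1,2,3,4,5): b_i ≤ i ∀i, a PF.

1296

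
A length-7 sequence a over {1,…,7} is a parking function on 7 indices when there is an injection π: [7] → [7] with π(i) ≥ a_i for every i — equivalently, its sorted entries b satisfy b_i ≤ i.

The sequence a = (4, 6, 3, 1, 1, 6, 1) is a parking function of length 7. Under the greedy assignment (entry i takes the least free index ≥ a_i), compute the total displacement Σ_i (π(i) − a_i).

6

Σπ = 7·8/2 = 28 (π permutes [7]); Σa = 4+6+3+1+1+6+1 = 22; disp = 28−22 = 6.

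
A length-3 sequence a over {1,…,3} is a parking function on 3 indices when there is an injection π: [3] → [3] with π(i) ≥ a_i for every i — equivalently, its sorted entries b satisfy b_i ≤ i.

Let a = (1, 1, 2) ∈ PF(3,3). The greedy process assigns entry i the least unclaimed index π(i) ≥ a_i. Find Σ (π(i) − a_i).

Σπ = 6 ({1..3} each once); Σa = 1+1+2 = 4; disp = 6−4 = 2.

2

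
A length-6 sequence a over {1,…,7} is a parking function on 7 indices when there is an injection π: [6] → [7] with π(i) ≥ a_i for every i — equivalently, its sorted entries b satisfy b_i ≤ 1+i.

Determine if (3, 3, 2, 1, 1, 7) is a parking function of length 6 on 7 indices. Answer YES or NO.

Rearranged: b = (1, 1, 2, 3, 3, 7).
  b_1=1 ≤ 2
  b_2=1 ≤ 3
  b_3=2 ≤ 4
  b_4=3 ≤ 5
  b_5=3 ≤ 6
  b_6=7 ≤ 7
All bounds hold ⇒ YES

YES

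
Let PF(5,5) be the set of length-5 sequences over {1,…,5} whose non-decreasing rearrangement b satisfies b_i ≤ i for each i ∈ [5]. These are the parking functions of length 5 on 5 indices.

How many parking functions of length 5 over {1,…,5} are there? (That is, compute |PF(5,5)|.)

1296

Count = (6−5)·6^(5−1) = 1×1296 = 1296 [KW]
E.g. (4,1,1,4,1) → sorted (1,1,1,4,4): b_i ≤ i ∀i, a PF.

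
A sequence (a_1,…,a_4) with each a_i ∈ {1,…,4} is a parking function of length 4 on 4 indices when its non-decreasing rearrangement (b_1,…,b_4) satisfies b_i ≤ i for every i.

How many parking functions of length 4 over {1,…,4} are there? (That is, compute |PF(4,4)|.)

Count = (4+1−4)·(4+1)^{4−1} = 1·125 = 125 [KW]
E.g. (1,1,3,1) → sorted (1,1,1,3): b_i ≤ i ∀i, a PF.

125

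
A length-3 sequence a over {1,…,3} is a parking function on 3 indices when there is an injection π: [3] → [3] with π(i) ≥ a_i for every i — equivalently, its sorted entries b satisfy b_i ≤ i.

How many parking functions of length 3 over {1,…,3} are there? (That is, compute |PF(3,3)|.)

|PF| = (3−3+1)·(3+1)^(3−1) = 1×16 = 16 (Konheim–Weiss)
One tuple (1,2,3) → sorted (1,2,3): b_i ≤ i ∀i, a PF.

16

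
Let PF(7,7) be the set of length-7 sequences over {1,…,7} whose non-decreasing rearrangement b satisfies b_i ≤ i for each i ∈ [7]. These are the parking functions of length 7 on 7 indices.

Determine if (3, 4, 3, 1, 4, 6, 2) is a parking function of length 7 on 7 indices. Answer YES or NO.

Order a: b = (1, 2, 3, 3, 4, 4, 6).
  b_1=1 ≤ 1
  b_2=2 ≤ 2
  b_3=3 ≤ 3
  b_4=3 ≤ 4
  b_5=4 ≤ 5
  b_6=4 ≤ 6
  b_7=6 ≤ 7
All bounds hold ⇒ YES

YES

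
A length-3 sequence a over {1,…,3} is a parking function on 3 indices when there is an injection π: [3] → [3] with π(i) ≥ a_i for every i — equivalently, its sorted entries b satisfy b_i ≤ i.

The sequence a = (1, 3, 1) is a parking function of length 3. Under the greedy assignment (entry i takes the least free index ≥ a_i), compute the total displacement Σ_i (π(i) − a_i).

1

Σπ = 3·4/2 = 6 (π permutes [3]); Σa = 1+3+1 = 5; disp = 6−5 = 1.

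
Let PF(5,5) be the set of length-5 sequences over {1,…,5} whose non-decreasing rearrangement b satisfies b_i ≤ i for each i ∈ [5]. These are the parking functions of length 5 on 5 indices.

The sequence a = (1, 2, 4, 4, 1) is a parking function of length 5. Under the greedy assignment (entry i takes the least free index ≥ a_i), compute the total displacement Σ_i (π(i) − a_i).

Σπ(i) = 1+…+5 = 15; Σa = 1+2+4+4+1 = 12; disp = 15−12 = 3.

3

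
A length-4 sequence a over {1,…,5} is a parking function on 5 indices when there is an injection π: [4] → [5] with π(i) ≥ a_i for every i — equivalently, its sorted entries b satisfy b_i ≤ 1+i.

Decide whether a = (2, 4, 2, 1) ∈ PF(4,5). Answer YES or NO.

Order a: b = (1, 2, 2, 4).
  b_1=1 ≤ 2
  b_2=2 ≤ 3
  b_3=2 ≤ 4
  b_4=4 ≤ 5
All bounds hold ⇒ YES

YES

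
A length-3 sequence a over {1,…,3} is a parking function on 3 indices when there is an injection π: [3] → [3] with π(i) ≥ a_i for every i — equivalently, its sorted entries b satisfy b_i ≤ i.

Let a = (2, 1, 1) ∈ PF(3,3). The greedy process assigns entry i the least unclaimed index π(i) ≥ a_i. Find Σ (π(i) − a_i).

2

Σπ = 6 ({1..3} each once); Σa = 2+1+1 = 4; disp = 6−4 = 2.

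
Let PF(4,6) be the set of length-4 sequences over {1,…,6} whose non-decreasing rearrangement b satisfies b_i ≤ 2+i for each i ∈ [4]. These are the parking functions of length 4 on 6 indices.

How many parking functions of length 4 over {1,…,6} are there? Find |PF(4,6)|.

1029

|PF(4,6)| = (6+1−4)·(6+1)^{4−1} = 3·343 = 1029
E.g. (6,1,3,1) → sorted (1,1,3,6): b_i ≤ 2+i ∀i, a PF.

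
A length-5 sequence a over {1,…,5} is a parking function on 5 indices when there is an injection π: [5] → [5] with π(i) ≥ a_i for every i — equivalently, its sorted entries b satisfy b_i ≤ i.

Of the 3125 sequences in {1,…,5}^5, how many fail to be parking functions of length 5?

1829

Count = (6−5)·6^(5−1) = 1·1296 = 1296 (Pollak)
One tuple (5,5,3,4,4) → sorted (3,4,4,5,5): b_1=3>1, not a PF.
So 3125 − 1296 = 1829 fail.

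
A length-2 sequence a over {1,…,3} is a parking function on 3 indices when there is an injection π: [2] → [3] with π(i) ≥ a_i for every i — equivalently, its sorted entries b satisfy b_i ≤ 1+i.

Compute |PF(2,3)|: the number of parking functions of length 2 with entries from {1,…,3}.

|PF| = 2·4^1 = 2×4 = 8 [KW]
Check (2,2) → sorted (2,2): b_i ≤ 1+i ∀i, a PF.

8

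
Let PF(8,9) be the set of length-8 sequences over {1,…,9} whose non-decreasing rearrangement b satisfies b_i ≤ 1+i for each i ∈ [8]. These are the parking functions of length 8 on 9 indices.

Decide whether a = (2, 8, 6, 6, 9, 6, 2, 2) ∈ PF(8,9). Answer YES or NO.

NO

Rearranged: b = (2, 2, 2, 6, 6, 6, 8, 9).
  b_1=2 ≤ 2
  b_2=2 ≤ 3
  b_3=2 ≤ 4
  b_4=6 > 5
  fails at i=4 ⇒ NO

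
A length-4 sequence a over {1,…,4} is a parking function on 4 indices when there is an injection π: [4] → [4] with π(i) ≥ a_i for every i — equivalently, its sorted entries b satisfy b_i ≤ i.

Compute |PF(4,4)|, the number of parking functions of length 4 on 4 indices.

|PF(4,4)| = (4−4+1)·(4+1)^(4−1) = 1 · 125 = 125 (Pollak)
One tuple (3,2,4,1) → sorted (1,2,3,4): b_i ≤ i ∀i, a PF.

125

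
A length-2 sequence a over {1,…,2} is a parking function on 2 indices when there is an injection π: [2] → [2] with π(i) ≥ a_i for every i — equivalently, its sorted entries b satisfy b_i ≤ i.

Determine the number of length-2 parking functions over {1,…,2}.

3

Count = 1·3^1 = 1×3 = 3 [KW]
Example (1,1) → sorted (1,1): b_i ≤ i ∀i, a PF.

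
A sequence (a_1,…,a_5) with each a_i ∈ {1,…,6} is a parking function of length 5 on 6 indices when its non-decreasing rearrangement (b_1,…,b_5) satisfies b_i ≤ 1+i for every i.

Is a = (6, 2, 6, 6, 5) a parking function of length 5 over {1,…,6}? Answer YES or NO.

NO

Order a: b = (2, 5, 6, 6, 6).
  b_1=2 ≤ 2
  b_2=5 > 3
  fails at i=2 ⇒ NO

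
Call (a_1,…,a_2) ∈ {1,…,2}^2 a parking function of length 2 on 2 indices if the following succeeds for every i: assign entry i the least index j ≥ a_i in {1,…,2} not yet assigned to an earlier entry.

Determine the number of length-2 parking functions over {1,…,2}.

3

#PF = (2−2+1)·(2+1)^(2−1) = 1 · 3 = 3 (Konheim–Weiss)
E.g. (1,2) → sorted (1,2): b_i ≤ i ∀i, a PF.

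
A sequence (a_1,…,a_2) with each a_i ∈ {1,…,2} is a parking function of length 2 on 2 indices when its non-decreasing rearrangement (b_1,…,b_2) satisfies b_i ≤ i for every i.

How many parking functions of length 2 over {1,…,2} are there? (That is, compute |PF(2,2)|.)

3

#PF = 1·3^1 = 1×3 = 3
E.g. (1,1) → sorted (1,1): b_i ≤ i ∀i, a PF.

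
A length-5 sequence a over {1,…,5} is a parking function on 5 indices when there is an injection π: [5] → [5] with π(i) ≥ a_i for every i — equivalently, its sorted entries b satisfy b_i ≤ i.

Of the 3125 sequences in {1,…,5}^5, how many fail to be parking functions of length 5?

1829

#PF = 1·6^4 = 1×1296 = 1296 (Konheim–Weiss)
Check (4,5,5,5,5) → sorted (4,5,5,5,5): b_1=4>1, not a PF.
Total 3125; non-PF = 3125−1296 = 1829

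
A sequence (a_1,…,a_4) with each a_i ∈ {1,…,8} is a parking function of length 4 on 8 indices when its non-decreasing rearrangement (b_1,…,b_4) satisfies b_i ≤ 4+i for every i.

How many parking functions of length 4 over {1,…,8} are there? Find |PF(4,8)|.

3645

|PF(4,8)| = (9−4)·9^(4−1) = 5·729 = 3645 (Konheim–Weiss)
Check (1,6,6,5) → sorted (1,5,6,6): b_i ≤ 4+i ∀i, a PF.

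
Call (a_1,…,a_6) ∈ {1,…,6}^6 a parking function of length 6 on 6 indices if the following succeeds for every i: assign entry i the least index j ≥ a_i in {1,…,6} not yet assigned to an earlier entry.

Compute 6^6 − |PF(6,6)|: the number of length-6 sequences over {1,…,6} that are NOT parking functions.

29849

#PF = (7−6)·7^(6−1) = 1×16807 = 16807 (Pollak)
Check (2,5,4,5,2,6) → sorted (2,2,4,5,5,6): b_1=2>1, not a PF.
6^6 − 16807 = 46656 − 16807 = 29849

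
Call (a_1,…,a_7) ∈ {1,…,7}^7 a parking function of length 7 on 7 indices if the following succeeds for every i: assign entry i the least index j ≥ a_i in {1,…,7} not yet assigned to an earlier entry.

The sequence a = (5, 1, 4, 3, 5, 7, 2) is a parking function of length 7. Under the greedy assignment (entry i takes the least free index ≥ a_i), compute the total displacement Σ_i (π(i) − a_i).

Σπ(i) = 1+…+7 = 28; Σa = 5+1+4+3+5+7+2 = 27; disp = 28−27 = 1.

1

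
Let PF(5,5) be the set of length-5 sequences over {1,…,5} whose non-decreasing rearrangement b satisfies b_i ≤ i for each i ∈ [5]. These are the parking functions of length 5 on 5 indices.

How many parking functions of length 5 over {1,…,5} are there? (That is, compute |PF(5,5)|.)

Count = (6−5)·6^(5−1) = 1 · 1296 = 1296 [KW]
Check (4,1,2,1,1) → sorted (1,1,1,2,4): b_i ≤ i ∀i, a PF.

1296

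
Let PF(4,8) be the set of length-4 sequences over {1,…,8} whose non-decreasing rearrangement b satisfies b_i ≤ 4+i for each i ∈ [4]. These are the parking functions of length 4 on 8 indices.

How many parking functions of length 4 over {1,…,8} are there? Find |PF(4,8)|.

3645

Count = (8+1−4)·(8+1)^{4−1} = 5 · 729 = 3645 (Pollak)
Example (7,1,3,5) → sorted (1,3,5,7): b_i ≤ 4+i ∀i, a PF.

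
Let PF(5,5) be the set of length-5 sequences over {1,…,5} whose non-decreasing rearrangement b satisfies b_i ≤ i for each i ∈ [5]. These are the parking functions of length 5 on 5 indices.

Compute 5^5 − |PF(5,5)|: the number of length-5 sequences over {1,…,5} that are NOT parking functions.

1829

|PF(5,5)| = (5−5+1)·(5+1)^(5−1) = 1·1296 = 1296
Check (3,4,3,5,5) → sorted (3,3,4,5,5): b_1=3>1, not a PF.
Total 3125; non-PF = 3125−1296 = 1829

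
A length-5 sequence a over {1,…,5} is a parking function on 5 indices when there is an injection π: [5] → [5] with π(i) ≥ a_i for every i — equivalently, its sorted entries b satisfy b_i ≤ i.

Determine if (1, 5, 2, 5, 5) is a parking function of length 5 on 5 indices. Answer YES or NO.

Order a: b = (1, 2, 5, 5, 5).
  b_1=1 ≤ 1
  b_2=2 ≤ 2
  b_3=5 > 3
  fails at i=3 ⇒ NO

NO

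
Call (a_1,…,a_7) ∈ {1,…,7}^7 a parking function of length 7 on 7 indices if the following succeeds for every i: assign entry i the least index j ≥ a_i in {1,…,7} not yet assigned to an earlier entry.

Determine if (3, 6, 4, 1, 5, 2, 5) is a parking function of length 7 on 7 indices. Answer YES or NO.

Rearranged: b = (1, 2, 3, 4, 5, 5, 6).
  b_1=1 ≤ 1
  b_2=2 ≤ 2
  b_3=3 ≤ 3
  b_4=4 ≤ 4
  b_5=5 ≤ 5
  b_6=5 ≤ 6
  b_7=6 ≤ 7
All bounds hold ⇒ YES

YES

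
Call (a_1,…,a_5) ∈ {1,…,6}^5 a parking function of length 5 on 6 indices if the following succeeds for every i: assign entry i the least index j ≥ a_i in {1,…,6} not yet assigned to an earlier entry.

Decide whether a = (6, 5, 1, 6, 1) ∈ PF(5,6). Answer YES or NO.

Order a: b = (1, 1, 5, 6, 6).
  b_1=1 ≤ 2
  b_2=1 ≤ 3
  b_3=5 > 4
  fails at i=3 ⇒ NO

NO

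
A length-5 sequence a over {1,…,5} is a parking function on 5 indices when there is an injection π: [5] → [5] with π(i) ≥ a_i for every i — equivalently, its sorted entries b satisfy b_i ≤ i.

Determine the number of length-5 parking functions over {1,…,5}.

1296

|PF(5,5)| = (5−5+1)·(5+1)^(5−1) = 1·1296 = 1296
One tuple (2,1,4,4,2) → sorted (1,2,2,4,4): b_i ≤ i ∀i, a PF.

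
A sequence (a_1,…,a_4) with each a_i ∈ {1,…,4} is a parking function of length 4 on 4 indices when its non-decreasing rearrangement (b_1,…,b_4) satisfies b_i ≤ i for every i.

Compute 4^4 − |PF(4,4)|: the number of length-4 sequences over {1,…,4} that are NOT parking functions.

Count = (4−4+1)·(4+1)^(4−1) = 1·125 = 125 [KW]
Example (4,1,3,4) → sorted (1,3,4,4): b_2=3>2, not a PF.
4^4 − 125 = 256 − 125 = 131

131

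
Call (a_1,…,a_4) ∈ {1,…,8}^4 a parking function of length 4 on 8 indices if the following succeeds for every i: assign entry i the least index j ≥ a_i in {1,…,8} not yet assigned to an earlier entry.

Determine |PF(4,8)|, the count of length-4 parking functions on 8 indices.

3645

|PF| = (8−4+1)·(8+1)^(4−1) = 5×729 = 3645 [KW]
One tuple (7,4,2,8) → sorted (2,4,7,8): b_i ≤ 4+i ∀i, a PF.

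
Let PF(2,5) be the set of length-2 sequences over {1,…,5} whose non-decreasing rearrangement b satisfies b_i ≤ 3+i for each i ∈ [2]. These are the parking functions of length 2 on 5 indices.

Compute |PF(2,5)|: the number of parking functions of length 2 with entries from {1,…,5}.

24

#PF = (5+1−2)·(5+1)^{2−1} = 4·6 = 24
One tuple (2,4) → sorted (2,4): b_i ≤ 3+i ∀i, a PF.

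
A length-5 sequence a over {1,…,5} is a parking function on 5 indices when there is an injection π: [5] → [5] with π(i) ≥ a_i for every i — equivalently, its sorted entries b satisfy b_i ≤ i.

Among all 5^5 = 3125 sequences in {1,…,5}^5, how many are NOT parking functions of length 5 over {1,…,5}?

#PF = (5+1−5)·(5+1)^{5−1} = 1·1296 = 1296 (Pollak)
Check (5,5,5,2,1) → sorted (1,2,5,5,5): b_3=5>3, not a PF.
Total 3125; non-PF = 3125−1296 = 1829

1829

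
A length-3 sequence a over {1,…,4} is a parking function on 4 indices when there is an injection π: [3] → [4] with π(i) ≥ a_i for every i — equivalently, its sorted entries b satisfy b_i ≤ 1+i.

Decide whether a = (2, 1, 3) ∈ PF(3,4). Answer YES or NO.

YES

Sorted: b = (1, 2, 3).
  b_1=1 ≤ 2
  b_2=2 ≤ 3
  b_3=3 ≤ 4
All bounds hold ⇒ YES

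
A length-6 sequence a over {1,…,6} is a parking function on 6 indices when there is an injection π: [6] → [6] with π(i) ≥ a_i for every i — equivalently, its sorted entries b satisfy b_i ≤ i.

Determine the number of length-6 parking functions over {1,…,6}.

16807

#PF = 1·7^5 = 1·16807 = 16807 [KW]
Example (4,5,1,3,2,1) → sorted (1,1,2,3,4,5): b_i ≤ i ∀i, a PF.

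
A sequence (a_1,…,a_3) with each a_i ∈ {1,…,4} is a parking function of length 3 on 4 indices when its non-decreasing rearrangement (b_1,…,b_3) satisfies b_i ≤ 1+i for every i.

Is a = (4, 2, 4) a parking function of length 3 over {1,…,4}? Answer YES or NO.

NO

Sorted: b = (2, 4, 4).
  b_1=2 ≤ 2
  b_2=4 > 3
  fails at i=2 ⇒ NO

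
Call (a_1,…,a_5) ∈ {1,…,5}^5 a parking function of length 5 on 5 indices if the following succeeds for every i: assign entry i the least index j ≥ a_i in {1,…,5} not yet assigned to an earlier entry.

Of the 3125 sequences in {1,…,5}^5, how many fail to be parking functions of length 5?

#PF = 1·6^4 = 1×1296 = 1296
Check (5,3,5,4,5) → sorted (3,4,5,5,5): b_1=3>1, not a PF.
5^5 − 1296 = 3125 − 1296 = 1829

1829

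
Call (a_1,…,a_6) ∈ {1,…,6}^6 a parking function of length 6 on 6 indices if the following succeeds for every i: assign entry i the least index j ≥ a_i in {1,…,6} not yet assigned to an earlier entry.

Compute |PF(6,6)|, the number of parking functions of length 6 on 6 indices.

|PF| = (6+1−6)·(6+1)^{6−1} = 1·16807 = 16807 [KW]
One tuple (1,4,6,2,3,1) → sorted (1,1,2,3,4,6): b_i ≤ i ∀i, a PF.

16807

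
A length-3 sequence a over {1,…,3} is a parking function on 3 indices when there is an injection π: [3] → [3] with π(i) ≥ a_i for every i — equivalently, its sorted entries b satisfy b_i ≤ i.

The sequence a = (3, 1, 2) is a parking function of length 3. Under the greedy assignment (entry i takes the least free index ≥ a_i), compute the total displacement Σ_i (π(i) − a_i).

0

Σπ = 6 ({1..3} each once); Σa = 3+1+2 = 6; disp = 6−6 = 0.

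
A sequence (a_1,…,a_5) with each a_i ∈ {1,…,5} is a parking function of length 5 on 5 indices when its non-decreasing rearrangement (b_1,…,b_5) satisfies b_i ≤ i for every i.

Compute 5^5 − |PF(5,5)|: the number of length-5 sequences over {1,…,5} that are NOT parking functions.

Count = (5−5+1)·(5+1)^(5−1) = 1×1296 = 1296 (Konheim–Weiss)
Check (2,3,5,3,2) → sorted (2,2,3,3,5): b_1=2>1, not a PF.
So 3125 − 1296 = 1829 fail.

1829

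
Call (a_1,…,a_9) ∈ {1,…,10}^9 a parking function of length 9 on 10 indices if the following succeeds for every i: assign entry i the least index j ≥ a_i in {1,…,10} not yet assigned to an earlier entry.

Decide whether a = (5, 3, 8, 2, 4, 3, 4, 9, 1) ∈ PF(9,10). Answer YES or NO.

YES

Rearranged: b = (1, 2, 3, 3, 4, 4, 5, 8, 9).
  b_1=1 ≤ 2
  b_2=2 ≤ 3
  b_3=3 ≤ 4
  b_4=3 ≤ 5
  b_5=4 ≤ 6
  b_6=4 ≤ 7
  b_7=5 ≤ 8
  b_8=8 ≤ 9
  b_9=9 ≤ 10
All bounds hold ⇒ YES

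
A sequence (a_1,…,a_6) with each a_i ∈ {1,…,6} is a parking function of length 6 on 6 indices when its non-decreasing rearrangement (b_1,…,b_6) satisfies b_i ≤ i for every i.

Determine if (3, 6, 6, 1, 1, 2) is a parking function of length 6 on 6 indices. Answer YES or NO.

Rearranged: b = (1, 1, 2, 3, 6, 6).
  b_1=1 ≤ 1
  b_2=1 ≤ 2
  b_3=2 ≤ 3
  b_4=3 ≤ 4
  b_5=6 > 5
  fails at i=5 ⇒ NO

NO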